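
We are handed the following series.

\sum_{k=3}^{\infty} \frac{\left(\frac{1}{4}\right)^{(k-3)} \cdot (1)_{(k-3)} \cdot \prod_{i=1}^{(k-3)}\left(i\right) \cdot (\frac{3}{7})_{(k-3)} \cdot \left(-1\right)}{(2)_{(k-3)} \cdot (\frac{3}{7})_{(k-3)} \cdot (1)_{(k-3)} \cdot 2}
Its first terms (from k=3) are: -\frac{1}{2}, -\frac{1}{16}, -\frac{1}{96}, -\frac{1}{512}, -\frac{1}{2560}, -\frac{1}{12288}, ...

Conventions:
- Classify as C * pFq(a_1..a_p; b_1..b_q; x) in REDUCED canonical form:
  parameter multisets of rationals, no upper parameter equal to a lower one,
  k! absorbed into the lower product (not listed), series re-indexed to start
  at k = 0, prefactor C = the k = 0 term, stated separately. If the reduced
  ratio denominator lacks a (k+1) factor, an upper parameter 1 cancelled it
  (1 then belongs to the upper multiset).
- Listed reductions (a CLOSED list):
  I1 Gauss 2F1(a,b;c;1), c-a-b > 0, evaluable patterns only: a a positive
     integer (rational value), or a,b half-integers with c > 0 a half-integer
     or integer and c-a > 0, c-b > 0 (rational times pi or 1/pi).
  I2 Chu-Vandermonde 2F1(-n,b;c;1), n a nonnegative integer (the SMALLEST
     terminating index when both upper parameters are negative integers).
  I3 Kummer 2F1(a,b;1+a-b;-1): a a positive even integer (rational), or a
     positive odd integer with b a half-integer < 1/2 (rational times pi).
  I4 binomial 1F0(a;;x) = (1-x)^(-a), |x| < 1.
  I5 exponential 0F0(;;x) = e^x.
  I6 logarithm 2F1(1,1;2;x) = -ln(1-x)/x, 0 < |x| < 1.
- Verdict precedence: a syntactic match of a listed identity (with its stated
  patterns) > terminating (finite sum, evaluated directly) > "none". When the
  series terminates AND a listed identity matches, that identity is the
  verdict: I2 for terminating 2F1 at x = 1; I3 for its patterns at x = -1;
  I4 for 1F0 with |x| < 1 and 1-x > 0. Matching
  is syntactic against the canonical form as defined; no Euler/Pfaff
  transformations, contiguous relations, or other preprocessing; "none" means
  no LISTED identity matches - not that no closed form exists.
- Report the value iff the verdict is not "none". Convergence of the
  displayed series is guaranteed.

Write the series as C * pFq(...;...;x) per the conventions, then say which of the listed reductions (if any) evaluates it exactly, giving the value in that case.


The series (x = \frac{1}{4}) is 2F1: upper {1, 1}, lower {2}, prefactor -\frac{1}{2}. Verdict: the I6 logarithm reduction matches (the logarithm: parameters (1,1;2), x = \frac{1}{4}). Hence: 2 \cdot \ln\left(\frac{3}{4}\right).

Key step: t_0 = -\frac{1}{2} here, and (1)_k (prefactor -1/2) is k! itself.
Term ratio: r(k) = \frac{1}{4} * (k+1) (k+1) / [(k+2) (k+1)] - rational; roots negated = parameters, x = \frac{1}{4}, C = -\frac{1}{2}.


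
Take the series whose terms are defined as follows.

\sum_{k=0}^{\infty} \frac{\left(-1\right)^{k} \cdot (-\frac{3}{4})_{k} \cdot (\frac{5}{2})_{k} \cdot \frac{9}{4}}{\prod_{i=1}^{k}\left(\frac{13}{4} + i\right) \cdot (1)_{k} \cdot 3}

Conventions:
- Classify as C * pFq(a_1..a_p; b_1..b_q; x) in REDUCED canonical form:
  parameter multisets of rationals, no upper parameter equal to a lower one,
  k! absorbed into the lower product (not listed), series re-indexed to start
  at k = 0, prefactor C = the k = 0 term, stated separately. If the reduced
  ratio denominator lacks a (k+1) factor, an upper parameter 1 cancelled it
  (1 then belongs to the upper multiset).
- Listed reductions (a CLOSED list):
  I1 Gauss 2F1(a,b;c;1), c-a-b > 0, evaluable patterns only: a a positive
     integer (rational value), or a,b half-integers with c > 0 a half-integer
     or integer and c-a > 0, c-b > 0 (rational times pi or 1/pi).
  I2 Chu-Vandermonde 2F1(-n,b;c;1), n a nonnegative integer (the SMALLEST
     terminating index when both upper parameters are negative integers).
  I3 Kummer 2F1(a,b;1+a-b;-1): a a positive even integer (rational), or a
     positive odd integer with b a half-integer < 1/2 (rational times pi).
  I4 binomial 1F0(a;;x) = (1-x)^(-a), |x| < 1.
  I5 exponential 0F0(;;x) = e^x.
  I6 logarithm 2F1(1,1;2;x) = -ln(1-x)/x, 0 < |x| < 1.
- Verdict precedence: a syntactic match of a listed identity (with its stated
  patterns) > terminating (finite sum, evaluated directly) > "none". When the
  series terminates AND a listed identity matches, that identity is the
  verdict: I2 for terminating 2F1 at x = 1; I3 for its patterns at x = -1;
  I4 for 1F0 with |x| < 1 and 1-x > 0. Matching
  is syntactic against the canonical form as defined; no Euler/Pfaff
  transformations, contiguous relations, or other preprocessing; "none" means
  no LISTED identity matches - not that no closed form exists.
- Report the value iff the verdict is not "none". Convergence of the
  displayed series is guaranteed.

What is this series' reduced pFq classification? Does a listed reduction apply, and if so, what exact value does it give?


With C = \frac{3}{4}: the canonical form is 2F1(-\frac{3}{4}, \frac{5}{2}; \frac{17}{4}; -1). Verdict: none - at argument -1 the multisets {-\frac{3}{4}, \frac{5}{2}} ; {\frac{17}{4}} match no listed identity.

First insight: from the first term \frac{3}{4}: (1)_k (C = 3/4) is k! itself.
Step ratio: r(k) = -1 * (k-\frac{3}{4}) (k+\frac{5}{2}) / [(k+\frac{17}{4}) (k+1)] - rational in k. x = -1; t_0 = \frac{3}{4}; negate the roots.


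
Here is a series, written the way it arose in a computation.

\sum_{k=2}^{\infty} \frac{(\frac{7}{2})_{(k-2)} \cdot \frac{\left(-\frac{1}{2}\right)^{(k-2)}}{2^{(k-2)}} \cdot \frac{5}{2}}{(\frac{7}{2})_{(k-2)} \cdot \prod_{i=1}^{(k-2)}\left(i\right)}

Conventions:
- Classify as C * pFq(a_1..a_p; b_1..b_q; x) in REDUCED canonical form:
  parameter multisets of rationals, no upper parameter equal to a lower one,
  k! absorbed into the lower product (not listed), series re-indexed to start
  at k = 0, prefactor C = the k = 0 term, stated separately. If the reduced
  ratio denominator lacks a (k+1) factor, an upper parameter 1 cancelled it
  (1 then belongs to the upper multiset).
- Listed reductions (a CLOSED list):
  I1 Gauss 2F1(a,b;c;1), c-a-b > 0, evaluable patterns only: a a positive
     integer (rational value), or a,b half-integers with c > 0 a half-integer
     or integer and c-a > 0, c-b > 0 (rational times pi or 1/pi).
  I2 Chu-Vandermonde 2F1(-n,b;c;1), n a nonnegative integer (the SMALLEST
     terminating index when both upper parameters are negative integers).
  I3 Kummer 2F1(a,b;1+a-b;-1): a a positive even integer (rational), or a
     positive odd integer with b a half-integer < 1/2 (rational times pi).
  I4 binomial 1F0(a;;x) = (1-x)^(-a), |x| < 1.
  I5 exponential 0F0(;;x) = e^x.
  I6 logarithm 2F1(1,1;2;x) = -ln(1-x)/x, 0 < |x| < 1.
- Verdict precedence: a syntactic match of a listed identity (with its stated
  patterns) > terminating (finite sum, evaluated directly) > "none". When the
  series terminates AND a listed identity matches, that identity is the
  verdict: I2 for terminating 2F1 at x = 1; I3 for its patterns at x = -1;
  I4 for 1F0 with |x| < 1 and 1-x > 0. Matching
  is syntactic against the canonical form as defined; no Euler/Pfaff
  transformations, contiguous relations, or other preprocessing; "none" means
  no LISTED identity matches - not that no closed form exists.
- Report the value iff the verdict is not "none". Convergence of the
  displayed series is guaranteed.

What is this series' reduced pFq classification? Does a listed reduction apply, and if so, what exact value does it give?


The tell: with t_0 = \frac{5}{2}, the two k-th powers (prefactor 5/2) combine into one argument.
Ratio: r(k) = -\frac{1}{4} * 1 / [(k+1)] - poly over poly, x = -\frac{1}{4} from leading terms; C = \frac{5}{2} at k = 0.

This is \frac{5}{2} * 0F0(-; -; -\frac{1}{4}) in reduced canonical form. Verdict (x = -\frac{1}{4}): exponential (I5) applies (the 0F0 exponential series at x = -\frac{1}{4}). Hence: \frac{5}{2} \cdot e^{-\frac{1}{4}}.


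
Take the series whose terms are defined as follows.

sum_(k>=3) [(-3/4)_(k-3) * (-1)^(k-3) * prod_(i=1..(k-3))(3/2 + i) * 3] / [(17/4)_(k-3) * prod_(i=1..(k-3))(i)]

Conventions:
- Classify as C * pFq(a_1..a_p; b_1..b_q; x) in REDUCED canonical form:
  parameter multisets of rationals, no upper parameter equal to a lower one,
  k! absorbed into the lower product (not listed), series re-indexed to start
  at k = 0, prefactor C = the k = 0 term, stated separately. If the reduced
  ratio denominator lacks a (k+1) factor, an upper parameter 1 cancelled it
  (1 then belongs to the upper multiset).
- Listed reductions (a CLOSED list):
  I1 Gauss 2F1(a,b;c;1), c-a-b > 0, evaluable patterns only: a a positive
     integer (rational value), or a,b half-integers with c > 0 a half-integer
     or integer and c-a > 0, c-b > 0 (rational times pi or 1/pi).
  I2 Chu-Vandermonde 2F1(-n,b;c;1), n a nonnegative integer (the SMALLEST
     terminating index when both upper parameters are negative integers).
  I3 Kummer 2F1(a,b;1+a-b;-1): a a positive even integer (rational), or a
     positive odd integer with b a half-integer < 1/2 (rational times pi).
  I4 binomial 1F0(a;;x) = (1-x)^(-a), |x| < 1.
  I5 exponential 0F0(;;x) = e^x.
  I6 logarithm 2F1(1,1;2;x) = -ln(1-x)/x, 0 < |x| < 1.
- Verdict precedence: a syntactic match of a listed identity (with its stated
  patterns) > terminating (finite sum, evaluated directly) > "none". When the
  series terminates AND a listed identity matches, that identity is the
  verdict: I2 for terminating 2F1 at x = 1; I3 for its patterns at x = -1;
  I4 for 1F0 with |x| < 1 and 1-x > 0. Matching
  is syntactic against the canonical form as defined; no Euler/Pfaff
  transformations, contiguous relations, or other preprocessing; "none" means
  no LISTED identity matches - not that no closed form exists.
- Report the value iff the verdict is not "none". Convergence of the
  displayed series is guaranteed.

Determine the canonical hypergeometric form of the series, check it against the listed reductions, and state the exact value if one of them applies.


The series (x = -1) is 2F1: upper {-3/4, 5/2}, lower {17/4}, prefactor 3. Verdict: none. No listed pattern accepts 2F1(-3/4, 5/2; 17/4; -1).

The tell: t_0 being 3, the product of the first k integers (C = 3, x = -1) is k!.
Term ratio: r(k) = (-1) * (k-3/4) (k+5/2) / [(k+17/4) (k+1)] - rational in k, leading ratio (-1); with t_0 = 3, classification follows.


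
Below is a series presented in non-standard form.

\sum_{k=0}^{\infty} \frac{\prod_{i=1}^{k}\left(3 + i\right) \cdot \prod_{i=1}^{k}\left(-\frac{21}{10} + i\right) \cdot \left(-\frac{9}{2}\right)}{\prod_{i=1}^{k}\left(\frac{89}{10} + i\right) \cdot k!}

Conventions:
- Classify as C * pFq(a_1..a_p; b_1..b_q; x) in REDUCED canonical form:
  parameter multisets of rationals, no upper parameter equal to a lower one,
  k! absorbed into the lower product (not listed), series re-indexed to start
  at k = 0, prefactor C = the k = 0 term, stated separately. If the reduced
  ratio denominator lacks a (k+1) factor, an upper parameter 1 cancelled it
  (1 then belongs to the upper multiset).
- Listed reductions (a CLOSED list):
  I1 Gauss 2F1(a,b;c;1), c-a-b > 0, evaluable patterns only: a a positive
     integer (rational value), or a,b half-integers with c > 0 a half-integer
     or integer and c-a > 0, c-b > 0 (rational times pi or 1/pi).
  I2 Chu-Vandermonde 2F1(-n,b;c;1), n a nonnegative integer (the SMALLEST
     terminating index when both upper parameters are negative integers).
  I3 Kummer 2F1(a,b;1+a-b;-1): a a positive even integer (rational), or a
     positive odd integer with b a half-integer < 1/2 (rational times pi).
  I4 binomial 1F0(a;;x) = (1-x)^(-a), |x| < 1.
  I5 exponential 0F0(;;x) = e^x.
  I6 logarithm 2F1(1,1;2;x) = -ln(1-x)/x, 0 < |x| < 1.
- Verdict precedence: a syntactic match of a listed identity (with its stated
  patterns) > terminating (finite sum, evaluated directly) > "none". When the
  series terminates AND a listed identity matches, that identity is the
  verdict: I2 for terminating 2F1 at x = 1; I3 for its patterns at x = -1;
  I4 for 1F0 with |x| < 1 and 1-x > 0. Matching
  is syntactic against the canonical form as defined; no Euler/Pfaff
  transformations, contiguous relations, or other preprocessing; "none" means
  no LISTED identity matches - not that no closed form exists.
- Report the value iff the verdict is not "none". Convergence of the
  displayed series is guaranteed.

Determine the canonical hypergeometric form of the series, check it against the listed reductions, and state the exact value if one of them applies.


Prefactor -\frac{9}{2}, argument 1: 2F1 with upper {-\frac{11}{10}, 4} over lower {\frac{99}{10}}. Verdict: this is Gauss's theorem (I1) (x = 1: the Gamma ratio telescopes since c-a-b = 7 > 0 and a = 4 in Z>0). Its exact value is -\frac{28623201}{11200000}.

Key step: from the first term -\frac{9}{2}: the lower running product (C = -9/2, x = 1) is a rising factorial.
Ratio: r(k) = 1 * (k-\frac{11}{10}) (k+4) / [(k+\frac{99}{10}) (k+1)] - rational in k. x = 1; t_0 = -\frac{9}{2}; negate the roots.


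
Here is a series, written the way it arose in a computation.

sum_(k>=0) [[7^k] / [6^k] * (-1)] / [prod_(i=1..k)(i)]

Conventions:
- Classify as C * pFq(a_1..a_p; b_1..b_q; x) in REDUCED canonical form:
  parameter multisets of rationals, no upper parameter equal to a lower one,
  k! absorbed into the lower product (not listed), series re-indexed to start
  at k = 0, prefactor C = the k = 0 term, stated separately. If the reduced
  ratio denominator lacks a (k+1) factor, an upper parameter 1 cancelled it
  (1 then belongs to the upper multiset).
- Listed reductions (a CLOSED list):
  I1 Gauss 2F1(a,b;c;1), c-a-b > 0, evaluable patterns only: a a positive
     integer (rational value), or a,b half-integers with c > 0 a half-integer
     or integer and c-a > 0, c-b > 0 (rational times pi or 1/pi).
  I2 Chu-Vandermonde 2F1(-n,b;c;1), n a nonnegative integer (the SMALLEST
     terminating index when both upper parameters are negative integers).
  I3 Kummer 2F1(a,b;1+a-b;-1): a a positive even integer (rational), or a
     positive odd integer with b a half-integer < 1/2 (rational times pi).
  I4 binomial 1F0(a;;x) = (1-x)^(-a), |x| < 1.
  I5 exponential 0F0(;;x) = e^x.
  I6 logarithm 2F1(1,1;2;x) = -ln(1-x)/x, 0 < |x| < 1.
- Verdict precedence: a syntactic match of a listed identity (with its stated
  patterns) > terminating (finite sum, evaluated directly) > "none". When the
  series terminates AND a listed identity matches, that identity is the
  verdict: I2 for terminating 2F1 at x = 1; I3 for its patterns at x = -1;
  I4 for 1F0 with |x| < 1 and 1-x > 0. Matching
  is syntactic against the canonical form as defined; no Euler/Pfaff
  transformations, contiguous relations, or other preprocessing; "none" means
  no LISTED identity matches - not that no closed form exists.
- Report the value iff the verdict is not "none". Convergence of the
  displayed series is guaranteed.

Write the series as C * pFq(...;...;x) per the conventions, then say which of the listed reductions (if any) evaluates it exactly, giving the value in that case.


Classification (C = -1): 0F0 with upper {-}, lower {-}, argument x = 7/6. Verdict: exponential (I5) applies (the 0F0 exponential series at x = 7/6). Sum: (-1) * e^(7/6).

Key step: t_0 = -1 here, and the product of the first k integers (C = -1, x = 7/6) is k!.
Step ratio: r(k) = (7/6) * 1 / [(k+1)] - rational in k, leading ratio (7/6); with t_0 = -1, classification follows.


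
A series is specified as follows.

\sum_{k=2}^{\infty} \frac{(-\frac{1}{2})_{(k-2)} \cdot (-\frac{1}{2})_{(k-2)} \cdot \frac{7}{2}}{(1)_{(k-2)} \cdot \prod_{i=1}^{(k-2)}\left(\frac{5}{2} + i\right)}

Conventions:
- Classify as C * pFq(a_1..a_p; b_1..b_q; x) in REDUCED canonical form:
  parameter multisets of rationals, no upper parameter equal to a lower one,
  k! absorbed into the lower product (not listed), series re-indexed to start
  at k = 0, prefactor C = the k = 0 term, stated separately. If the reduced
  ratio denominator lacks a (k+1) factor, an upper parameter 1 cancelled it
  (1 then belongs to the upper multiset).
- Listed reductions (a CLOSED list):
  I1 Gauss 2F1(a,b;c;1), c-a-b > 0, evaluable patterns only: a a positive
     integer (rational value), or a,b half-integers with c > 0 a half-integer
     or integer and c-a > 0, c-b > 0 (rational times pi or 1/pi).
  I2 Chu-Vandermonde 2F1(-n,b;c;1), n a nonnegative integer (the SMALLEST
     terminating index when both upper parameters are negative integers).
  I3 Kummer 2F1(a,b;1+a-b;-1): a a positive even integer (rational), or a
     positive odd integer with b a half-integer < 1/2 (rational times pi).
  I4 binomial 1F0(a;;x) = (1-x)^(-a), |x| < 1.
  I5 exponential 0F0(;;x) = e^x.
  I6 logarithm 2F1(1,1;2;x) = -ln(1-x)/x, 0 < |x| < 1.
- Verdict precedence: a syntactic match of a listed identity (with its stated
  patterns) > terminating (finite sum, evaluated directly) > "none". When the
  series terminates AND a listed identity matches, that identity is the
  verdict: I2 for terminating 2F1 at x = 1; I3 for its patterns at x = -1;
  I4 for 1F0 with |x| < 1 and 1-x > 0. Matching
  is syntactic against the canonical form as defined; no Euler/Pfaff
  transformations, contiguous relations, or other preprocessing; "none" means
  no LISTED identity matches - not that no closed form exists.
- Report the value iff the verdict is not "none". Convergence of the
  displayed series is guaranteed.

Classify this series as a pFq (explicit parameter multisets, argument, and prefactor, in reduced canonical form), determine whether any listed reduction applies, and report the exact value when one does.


Structural cue: t_0 = \frac{7}{2} here, and the lower running product (C = 7/2) is a rising factorial.
Step ratio: r(k) = 1 * (k-\frac{1}{2}) (k-\frac{1}{2}) / [(k+\frac{7}{2}) (k+1)] - rational; roots negated = parameters, x = 1, C = \frac{7}{2}.

This is \frac{7}{2} * 2F1(-\frac{1}{2}, -\frac{1}{2}; \frac{7}{2}; 1) in reduced canonical form. Verdict: the half-integer Gauss pattern (I1) matches (x = 1; upper {-\frac{1}{2}, -\frac{1}{2}} half-integers, c = \frac{7}{2} in the evaluable pattern). Hence: \frac{1225}{1024} \cdot \pi.


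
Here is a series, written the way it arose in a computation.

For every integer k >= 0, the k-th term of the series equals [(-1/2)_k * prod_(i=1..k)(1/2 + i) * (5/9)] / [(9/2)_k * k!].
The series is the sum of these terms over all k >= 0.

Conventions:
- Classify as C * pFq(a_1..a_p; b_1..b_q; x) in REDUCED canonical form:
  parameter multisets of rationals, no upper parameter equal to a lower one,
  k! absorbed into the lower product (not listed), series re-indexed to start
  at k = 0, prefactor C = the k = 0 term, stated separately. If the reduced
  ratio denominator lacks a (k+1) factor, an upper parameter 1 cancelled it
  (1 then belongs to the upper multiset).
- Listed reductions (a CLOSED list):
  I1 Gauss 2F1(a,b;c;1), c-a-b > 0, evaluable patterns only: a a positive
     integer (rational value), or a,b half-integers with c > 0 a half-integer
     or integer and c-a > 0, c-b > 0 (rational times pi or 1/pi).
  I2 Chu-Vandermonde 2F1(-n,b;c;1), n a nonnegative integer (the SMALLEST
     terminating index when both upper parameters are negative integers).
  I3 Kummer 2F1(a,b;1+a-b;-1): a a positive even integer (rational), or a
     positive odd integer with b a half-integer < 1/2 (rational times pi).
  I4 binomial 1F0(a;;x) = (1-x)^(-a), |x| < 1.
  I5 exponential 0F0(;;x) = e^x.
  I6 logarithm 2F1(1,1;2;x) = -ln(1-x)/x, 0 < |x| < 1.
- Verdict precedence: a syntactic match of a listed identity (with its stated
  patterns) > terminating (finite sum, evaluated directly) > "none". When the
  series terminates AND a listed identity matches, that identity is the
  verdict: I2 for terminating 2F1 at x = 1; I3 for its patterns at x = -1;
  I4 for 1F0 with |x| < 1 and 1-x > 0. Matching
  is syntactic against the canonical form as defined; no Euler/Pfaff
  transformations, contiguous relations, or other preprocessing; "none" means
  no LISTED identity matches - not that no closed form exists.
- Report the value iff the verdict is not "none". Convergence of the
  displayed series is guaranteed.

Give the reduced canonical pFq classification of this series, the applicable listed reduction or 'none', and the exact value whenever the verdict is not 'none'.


At argument 1: a 2F1 with upper {-1/2, 3/2}, lower {9/2}, scaled by C = 5/9. Verdict (x = 1): Gauss (I1, half-integer pattern) applies (x = 1; upper {-1/2, 3/2} half-integers, c = 9/2 in the evaluable pattern). Value: (875/6144) * pi.

Key observation: t_0 being 5/9, the running product (C = 5/9) telescopes to a rising factorial.
Step ratio: r(k) = 1 * (k-1/2) (k+3/2) / [(k+9/2) (k+1)] - rational in k. x = 1; t_0 = 5/9; negate the roots.


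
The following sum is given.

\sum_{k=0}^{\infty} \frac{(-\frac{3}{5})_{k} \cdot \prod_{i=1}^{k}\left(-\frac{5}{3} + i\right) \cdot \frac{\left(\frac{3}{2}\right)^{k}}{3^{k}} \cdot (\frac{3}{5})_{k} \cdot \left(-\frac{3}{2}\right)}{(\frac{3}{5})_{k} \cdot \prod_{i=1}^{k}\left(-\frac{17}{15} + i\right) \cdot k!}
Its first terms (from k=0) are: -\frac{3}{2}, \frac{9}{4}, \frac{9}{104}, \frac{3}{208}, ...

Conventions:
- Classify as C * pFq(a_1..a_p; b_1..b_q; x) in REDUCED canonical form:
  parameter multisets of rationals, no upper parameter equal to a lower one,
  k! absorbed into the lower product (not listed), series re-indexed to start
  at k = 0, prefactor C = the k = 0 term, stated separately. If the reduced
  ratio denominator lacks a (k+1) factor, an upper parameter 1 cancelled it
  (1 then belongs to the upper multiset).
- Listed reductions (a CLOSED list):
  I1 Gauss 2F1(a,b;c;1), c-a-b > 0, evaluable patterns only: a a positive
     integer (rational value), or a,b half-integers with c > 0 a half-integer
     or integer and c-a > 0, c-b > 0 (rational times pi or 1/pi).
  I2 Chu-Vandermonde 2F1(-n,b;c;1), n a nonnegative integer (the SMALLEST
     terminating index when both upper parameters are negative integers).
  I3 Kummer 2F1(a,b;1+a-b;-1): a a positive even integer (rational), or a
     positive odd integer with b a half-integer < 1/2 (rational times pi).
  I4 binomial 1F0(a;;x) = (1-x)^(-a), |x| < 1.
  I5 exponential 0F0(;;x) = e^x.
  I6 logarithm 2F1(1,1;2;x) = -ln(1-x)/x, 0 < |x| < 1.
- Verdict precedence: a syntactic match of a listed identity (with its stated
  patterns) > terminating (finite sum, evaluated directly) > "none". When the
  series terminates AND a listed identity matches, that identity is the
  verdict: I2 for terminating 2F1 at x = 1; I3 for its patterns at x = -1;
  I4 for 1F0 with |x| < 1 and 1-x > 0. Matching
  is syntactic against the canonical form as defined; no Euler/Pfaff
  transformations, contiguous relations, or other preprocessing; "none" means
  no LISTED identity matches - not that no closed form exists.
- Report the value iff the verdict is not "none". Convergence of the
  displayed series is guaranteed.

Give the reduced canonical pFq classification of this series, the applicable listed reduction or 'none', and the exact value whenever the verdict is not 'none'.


Classification (C = -\frac{3}{2}): 2F1 with upper {-\frac{2}{3}, -\frac{3}{5}}, lower {-\frac{2}{15}}, argument x = \frac{1}{2}. Verdict: none here - no I1-I6 shape fits x = \frac{1}{2} with lower {-\frac{2}{15}}.

Key observation: x = \frac{1}{2} and the running product (C = -3/2) telescopes to a rising factorial.
Step ratio: r(k) = \frac{1}{2} * (k-\frac{2}{3}) (k-\frac{3}{5}) / [(k-\frac{2}{15}) (k+1)] - poly over poly, x = \frac{1}{2} from leading terms; C = -\frac{3}{2} at k = 0.


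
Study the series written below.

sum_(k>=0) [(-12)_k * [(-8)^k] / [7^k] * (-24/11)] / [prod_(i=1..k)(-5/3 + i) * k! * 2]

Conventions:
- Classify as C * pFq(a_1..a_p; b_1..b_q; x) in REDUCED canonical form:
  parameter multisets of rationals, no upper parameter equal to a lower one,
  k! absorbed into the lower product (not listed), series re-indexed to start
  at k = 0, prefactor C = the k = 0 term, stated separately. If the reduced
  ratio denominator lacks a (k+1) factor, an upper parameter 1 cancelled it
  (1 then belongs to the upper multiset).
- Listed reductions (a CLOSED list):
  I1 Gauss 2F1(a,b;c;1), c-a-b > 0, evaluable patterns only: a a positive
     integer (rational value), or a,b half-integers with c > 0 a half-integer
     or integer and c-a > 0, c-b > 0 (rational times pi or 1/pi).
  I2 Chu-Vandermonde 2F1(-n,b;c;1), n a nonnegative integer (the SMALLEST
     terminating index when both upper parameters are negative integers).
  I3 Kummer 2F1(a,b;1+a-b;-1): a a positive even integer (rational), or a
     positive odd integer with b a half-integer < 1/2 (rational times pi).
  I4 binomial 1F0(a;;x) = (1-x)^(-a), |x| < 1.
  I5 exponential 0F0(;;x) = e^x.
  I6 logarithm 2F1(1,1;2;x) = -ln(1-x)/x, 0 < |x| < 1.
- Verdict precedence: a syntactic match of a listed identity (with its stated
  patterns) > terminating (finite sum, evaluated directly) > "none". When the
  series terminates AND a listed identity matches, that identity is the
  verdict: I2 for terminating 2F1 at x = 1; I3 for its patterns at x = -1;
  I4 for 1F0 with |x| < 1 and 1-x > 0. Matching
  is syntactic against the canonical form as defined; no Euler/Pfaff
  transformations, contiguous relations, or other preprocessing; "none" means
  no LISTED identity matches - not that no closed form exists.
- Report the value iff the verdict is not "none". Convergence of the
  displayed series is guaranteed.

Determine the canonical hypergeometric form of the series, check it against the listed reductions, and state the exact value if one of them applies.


x = -8/7 here; the reduced form reads 1F1, upper {-12}, lower {-2/3}, C = -12/11. Verdict: terminating at k = 12: the factor (-12)_k kills every later term; summing the 13 survivors is exact. Value: 313264925128395661884396/78546455290672494125.

First insight: x = (-8/7) and the two geometric factors (C = -12/11, x = -8/7) combine into one argument.
Step ratio: r(k) = (-8/7) * (k-12) / [(k-2/3) (k+1)] - poly over poly, x = (-8/7) from leading terms; C = -12/11 at k = 0.


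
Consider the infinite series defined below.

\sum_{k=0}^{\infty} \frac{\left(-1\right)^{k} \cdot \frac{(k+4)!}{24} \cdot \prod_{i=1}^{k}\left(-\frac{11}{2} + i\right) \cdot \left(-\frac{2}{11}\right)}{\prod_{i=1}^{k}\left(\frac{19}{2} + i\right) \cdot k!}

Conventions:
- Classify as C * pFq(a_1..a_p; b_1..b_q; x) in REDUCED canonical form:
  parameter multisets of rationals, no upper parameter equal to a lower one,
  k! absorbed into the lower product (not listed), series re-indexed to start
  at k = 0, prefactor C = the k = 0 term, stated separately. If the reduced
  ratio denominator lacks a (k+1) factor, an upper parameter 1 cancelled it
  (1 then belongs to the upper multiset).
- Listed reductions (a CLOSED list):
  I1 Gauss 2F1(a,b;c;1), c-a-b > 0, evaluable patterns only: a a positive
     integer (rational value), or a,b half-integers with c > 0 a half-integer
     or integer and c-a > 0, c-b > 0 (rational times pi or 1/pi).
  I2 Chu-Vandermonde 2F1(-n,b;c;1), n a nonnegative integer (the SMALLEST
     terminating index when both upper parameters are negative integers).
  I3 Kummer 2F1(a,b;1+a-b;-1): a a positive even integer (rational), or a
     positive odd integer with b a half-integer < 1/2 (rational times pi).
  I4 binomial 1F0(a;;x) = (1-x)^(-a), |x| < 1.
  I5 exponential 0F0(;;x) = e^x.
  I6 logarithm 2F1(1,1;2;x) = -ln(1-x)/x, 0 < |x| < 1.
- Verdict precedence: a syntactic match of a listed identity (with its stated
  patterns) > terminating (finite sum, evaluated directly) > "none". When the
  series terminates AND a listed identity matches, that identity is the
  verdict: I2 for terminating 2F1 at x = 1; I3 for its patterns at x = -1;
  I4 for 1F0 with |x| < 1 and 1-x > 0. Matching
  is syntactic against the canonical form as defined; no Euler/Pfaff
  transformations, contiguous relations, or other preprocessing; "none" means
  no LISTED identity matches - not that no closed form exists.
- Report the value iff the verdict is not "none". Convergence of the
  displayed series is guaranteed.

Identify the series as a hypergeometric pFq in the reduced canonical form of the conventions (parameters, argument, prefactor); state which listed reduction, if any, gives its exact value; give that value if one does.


Structural cue: from the first term -\frac{2}{11}: the lower running product (prefactor -2/11) is a rising factorial.
Consecutive-term ratio: r(k) = -1 * (k-\frac{9}{2}) (k+5) / [(k+\frac{21}{2}) (k+1)] - rational in k, leading ratio -1; with t_0 = -\frac{2}{11}, classification follows.

Canonical form: C = -\frac{2}{11} times 2F1 with upper {-\frac{9}{2}, 5}, lower {\frac{21}{2}}, x = -1. Verdict: the Kummer evaluation I3 fires (x = -1; c = \frac{21}{2} equals 1+a-b for upper {-\frac{9}{2}, 5}: listed pattern). Its exact value is \left(-\frac{188955}{524288}\right) \cdot \pi.


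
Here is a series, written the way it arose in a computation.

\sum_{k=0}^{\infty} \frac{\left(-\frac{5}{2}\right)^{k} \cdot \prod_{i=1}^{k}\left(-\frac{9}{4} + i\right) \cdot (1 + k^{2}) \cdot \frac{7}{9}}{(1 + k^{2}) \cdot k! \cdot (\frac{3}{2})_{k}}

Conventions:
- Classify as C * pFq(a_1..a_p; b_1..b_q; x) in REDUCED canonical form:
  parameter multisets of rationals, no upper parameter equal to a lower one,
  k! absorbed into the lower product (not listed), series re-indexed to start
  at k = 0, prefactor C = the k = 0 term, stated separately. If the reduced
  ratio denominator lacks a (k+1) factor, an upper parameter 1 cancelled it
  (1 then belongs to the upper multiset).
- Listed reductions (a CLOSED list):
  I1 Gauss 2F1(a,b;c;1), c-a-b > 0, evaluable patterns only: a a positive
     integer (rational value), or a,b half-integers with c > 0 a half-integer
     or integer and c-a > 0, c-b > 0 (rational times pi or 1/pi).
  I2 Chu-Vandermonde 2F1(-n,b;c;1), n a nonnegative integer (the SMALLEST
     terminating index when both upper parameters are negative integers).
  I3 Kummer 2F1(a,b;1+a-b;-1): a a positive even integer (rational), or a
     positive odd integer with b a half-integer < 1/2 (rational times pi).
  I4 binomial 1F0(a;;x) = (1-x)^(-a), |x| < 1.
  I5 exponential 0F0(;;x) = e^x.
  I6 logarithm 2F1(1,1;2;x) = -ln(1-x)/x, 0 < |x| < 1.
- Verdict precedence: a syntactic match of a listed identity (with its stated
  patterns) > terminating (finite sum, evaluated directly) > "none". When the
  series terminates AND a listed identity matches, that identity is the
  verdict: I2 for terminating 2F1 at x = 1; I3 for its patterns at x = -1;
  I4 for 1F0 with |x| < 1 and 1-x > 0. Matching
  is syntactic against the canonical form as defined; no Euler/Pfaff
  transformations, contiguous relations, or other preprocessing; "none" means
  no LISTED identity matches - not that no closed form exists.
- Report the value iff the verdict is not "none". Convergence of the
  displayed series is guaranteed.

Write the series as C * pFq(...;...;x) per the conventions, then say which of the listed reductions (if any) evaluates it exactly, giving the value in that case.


With C = \frac{7}{9}: the canonical form is 1F1(-\frac{5}{4}; \frac{3}{2}; -\frac{5}{2}). Verdict: none - this 1F1 at x = -\frac{5}{2} matches no listed pattern, and upper {-\frac{5}{4}} holds no stopper.

The tell: x = -\frac{5}{2} and the running product (C = 7/9, x = -5/2) telescopes to a rising factorial.
Consecutive-term ratio: r(k) = -\frac{5}{2} * (k-\frac{5}{4}) / [(k+\frac{3}{2}) (k+1)] - rational; roots negated = parameters, x = -\frac{5}{2}, C = \frac{7}{9}.


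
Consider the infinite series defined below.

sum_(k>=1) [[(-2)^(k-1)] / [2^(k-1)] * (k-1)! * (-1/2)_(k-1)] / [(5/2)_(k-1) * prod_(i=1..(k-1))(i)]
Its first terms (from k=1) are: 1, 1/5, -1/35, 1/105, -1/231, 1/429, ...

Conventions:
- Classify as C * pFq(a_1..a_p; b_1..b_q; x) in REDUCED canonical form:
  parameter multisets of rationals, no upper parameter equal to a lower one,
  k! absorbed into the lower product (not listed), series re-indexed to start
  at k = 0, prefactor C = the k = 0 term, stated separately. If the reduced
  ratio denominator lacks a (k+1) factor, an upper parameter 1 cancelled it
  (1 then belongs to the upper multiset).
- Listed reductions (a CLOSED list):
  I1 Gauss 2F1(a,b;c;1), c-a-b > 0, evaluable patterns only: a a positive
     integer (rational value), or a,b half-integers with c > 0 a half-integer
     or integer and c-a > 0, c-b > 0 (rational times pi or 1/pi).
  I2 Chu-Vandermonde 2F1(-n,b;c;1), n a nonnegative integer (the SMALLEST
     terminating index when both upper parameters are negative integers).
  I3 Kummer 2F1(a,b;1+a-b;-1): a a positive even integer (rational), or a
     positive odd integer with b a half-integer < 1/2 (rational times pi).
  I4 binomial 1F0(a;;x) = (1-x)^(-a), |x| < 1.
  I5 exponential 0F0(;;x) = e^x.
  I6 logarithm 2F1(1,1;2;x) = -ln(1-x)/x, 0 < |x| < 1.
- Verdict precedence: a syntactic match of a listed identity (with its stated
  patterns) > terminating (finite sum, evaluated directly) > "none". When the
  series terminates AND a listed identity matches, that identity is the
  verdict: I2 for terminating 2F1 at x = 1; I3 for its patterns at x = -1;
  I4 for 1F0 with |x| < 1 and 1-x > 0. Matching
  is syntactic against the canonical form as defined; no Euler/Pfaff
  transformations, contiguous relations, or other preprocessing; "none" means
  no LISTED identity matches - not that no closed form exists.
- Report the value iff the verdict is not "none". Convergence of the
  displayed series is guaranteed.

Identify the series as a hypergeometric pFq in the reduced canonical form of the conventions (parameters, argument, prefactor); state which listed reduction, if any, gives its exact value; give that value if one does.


Canonical form: C = 1 times 2F1 with upper {-1/2, 1}, lower {5/2}, x = -1. Verdict: Kummer's theorem (I3) fires (x = -1; c = 5/2 equals 1+a-b for upper {-1/2, 1}: listed pattern). Exact value: (3/8) * pi.

The tell: t_0 = 1 here, and the two k-th powers (C = 1) combine into one argument.
Step ratio: r(k) = (-1) * (k-1/2) (k+1) / [(k+5/2) (k+1)] - rational; roots negated = parameters, x = (-1), C = 1.


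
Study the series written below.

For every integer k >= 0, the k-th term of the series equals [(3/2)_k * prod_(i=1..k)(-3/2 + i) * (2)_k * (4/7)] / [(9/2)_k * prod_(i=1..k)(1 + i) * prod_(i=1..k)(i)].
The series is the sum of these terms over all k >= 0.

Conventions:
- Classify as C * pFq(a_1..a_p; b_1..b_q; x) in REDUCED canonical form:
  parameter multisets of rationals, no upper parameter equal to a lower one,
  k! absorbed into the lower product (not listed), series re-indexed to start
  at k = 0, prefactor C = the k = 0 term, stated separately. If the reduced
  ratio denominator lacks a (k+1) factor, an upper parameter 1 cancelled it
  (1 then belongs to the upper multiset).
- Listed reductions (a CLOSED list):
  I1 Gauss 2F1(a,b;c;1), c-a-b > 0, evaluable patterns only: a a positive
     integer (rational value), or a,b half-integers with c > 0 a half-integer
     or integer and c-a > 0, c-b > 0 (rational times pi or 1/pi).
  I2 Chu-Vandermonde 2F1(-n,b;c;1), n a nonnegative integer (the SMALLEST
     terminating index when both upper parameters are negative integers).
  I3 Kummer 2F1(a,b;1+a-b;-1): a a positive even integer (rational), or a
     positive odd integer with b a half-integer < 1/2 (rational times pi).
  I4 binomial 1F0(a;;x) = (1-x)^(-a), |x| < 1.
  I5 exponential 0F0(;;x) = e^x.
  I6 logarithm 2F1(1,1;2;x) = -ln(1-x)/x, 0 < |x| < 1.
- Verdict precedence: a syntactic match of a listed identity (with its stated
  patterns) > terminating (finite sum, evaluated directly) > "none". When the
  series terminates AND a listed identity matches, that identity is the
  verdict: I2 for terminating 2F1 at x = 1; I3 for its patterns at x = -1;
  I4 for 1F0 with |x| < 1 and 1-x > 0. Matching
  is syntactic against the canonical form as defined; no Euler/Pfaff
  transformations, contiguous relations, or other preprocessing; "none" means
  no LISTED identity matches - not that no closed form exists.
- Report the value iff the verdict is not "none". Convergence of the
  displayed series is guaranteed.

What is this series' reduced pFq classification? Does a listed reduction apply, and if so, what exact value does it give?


x = 1 here; the reduced form reads 2F1, upper {-1/2, 3/2}, lower {9/2}, C = 4/7. Verdict: the half-integer Gauss pattern (I1) matches (x = 1; upper {-1/2, 3/2} half-integers, c = 9/2 in the evaluable pattern). Hence: (75/512) * pi.

Key observation: t_0 being 4/7, the parameter 2 appears in both the upper and lower lists and cancels.
Ratio: r(k) = 1 * (k-1/2) (k+3/2) / [(k+9/2) (k+1)] - rational; roots negated = parameters, x = 1, C = 4/7.


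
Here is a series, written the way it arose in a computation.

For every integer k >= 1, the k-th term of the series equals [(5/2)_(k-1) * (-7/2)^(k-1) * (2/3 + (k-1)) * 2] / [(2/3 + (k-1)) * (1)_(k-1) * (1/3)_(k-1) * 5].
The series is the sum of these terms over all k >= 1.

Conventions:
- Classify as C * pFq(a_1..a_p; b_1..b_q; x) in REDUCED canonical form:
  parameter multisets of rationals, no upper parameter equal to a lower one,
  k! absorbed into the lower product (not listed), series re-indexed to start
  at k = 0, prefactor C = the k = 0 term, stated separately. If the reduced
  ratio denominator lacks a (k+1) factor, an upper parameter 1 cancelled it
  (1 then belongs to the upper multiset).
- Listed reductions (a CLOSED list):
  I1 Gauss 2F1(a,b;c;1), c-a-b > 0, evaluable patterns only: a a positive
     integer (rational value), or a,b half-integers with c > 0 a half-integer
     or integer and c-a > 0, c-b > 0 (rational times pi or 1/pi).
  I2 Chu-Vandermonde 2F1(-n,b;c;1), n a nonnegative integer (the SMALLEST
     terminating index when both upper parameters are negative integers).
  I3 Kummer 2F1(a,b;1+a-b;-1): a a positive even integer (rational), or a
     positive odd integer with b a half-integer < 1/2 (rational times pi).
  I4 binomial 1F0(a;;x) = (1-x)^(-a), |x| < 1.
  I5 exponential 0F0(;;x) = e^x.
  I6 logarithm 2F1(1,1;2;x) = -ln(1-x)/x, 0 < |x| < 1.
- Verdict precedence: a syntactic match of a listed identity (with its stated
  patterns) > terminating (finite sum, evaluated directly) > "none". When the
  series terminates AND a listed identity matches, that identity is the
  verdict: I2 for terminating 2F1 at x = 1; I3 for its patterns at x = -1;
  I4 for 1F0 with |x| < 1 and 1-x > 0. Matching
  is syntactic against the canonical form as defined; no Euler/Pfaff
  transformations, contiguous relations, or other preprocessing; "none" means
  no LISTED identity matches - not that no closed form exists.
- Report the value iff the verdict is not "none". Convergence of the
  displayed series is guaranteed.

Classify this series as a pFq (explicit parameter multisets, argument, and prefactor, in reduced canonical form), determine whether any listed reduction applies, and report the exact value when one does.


Classification (C = 2/5): 1F1 with upper {5/2}, lower {1/3}, argument x = -7/2. Verdict: none - at argument -7/2 the multisets {5/2} ; {1/3} match no listed identity.

First insight: t_0 being 2/5, the constant factors (C = 2/5) combine into one prefactor.
Term ratio: r(k) = (-7/2) * (k+5/2) / [(k+1/3) (k+1)] - poly over poly, x = (-7/2) from leading terms; C = 2/5 at k = 0.


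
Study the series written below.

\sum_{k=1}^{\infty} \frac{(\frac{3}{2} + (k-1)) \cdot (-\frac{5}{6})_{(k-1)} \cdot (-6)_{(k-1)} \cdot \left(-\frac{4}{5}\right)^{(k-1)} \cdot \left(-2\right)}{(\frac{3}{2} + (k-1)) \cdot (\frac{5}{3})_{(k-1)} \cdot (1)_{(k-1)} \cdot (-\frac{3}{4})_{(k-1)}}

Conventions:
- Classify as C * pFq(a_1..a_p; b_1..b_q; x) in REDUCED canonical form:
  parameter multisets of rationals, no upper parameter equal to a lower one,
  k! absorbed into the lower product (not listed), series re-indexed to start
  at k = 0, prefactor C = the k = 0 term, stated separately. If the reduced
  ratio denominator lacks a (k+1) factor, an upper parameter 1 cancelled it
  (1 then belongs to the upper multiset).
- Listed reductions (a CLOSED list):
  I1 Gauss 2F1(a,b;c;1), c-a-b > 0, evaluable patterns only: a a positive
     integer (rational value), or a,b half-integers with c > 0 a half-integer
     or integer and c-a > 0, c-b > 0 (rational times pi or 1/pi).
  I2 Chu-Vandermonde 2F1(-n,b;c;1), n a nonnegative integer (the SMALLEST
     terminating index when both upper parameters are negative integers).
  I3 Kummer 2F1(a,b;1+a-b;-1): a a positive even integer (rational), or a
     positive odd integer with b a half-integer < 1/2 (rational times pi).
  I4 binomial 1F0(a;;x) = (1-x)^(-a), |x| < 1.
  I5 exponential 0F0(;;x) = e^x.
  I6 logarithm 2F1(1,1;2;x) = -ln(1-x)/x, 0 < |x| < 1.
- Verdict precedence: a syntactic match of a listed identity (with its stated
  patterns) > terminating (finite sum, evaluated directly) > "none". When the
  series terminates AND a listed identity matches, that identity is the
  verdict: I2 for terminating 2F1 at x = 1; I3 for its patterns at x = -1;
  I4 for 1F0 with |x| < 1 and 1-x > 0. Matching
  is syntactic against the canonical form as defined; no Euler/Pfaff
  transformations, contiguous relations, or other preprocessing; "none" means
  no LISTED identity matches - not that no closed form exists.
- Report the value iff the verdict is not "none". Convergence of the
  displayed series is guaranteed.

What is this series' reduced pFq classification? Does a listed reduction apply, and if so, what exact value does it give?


x = -\frac{4}{5} here; the reduced form reads 2F2, upper {-6, -\frac{5}{6}}, lower {-\frac{3}{4}, \frac{5}{3}}, C = -2. Verdict: terminating at k = 6: the factor (-6)_k kills every later term; summing the 7 survivors is exact. Sum: -\frac{16874841746}{1341140625}.

Key observation: with t_0 = -2, k + 3/2 divides numerator and denominator alike; prefactor -2 after cancelling.
Term ratio: r(k) = -\frac{4}{5} * (k-6) (k-\frac{5}{6}) / [(k-\frac{3}{4}) (k+\frac{5}{3}) (k+1)] - rational in k. x = -\frac{4}{5}; t_0 = -2; negate the roots.
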